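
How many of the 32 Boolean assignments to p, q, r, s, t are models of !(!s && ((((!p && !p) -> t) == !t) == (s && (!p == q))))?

20

Initial set: {!(!s && ((((!p && !p) -> t) == !t) == (s && (!p == q))))}.
!(!s && ((((!p && !p) -> t) == !t) == (s && (!p == q)))): β-rule — branch into !!s  //  !((((!p && !p) -> t) == !t) == (s && (!p == q))).
  branch 1 (add !!s):
    ○ open, literals {s=1}.
  branch 2 (add !((((!p && !p) -> t) == !t) == (s && (!p == q)))):
    !((((!p && !p) -> t) == !t) == (s && (!p == q))): β-rule — branch into (((!p && !p) -> t) == !t), !(s && (!p == q))  //  !(((!p && !p) -> t) == !t), (s && (!p == q)).
      branch 2.1 (add (((!p && !p) -> t) == !t), !(s && (!p == q))):
        (((!p && !p) -> t) == !t): β-rule — branch into ((!p && !p) -> t), !t  //  !((!p && !p) -> t), !!t.
          branch 2.1.1 (add ((!p && !p) -> t), !t):
            !(s && (!p == q)): β-rule — branch into !s  //  !(!p == q).
              branch 2.1.1.1 (add !s):
                ((!p && !p) -> t): β-rule — branch into !(!p && !p)  //  t.
                  branch 2.1.1.1.1 (add !(!p && !p)):
                    !(!p && !p): β-rule — branch into !!p  //  !!p.
                      branch 2.1.1.1.1.1 (add !!p):
                        ○ open, literals {p=1, s=0, t=0}.
                      branch 2.1.1.1.1.2 (add !!p):
                        ○ open, literals {p=1, s=0, t=0}.
                  branch 2.1.1.1.2 (add t):
                    × closes — contains both t and !t.
              branch 2.1.1.2 (add !(!p == q)):
                ((!p && !p) -> t): β-rule — branch into !(!p && !p)  //  t.
                  branch 2.1.1.2.1 (add !(!p && !p)):
                    !(!p == q): β-rule — branch into !p, !q  //  !!p, q.
                      branch 2.1.1.2.1.1 (add !p, !q):
                        !(!p && !p): β-rule — branch into !!p  //  !!p.
                          branch 2.1.1.2.1.1.1 (add !!p):
                            × closes — contains both p and !p.
                          branch 2.1.1.2.1.1.2 (add !!p):
                            × closes — contains both p and !p.
                      branch 2.1.1.2.1.2 (add !!p, q):
                        !(!p && !p): β-rule — branch into !!p  //  !!p.
                          branch 2.1.1.2.1.2.1 (add !!p):
                            ○ open, literals {p=1, q=1, t=0}.
                          branch 2.1.1.2.1.2.2 (add !!p):
                            ○ open, literals {p=1, q=1, t=0}.
                  branch 2.1.1.2.2 (add t):
                    × closes — contains both t and !t.
          branch 2.1.2 (add !((!p && !p) -> t), !!t):
            !((!p && !p) -> t): α-rule — add (!p && !p), !t.
            × closes — contains both t and !t.
      branch 2.2 (add !(((!p && !p) -> t) == !t), (s && (!p == q))):
        (s && (!p == q)): α-rule — add s, (!p == q).
        !(((!p && !p) -> t) == !t): β-rule — branch into ((!p && !p) -> t), !!t  //  !((!p && !p) -> t), !t.
          branch 2.2.1 (add ((!p && !p) -> t), !!t):
            (!p == q): β-rule — branch into !p, q  //  !!p, !q.
              branch 2.2.1.1 (add !p, q):
                ((!p && !p) -> t): β-rule — branch into !(!p && !p)  //  t.
                  branch 2.2.1.1.1 (add !(!p && !p)):
                    !(!p && !p): β-rule — branch into !!p  //  !!p.
                      branch 2.2.1.1.1.1 (add !!p):
                        × closes — contains both p and !p.
                      branch 2.2.1.1.1.2 (add !!p):
                        × closes — contains both p and !p.
                  branch 2.2.1.1.2 (add t):
                    ○ open, literals {p=0, q=1, s=1, t=1}.
              branch 2.2.1.2 (add !!p, !q):
                ((!p && !p) -> t): β-rule — branch into !(!p && !p)  //  t.
                  branch 2.2.1.2.1 (add !(!p && !p)):
                    !(!p && !p): β-rule — branch into !!p  //  !!p.
                      branch 2.2.1.2.1.1 (add !!p):
                        ○ open, literals {p=1, q=0, s=1, t=1}.
                      branch 2.2.1.2.1.2 (add !!p):
                        ○ open, literals {p=1, q=0, s=1, t=1}.
                  branch 2.2.1.2.2 (add t):
                    ○ open, literals {p=1, q=0, s=1, t=1}.
          branch 2.2.2 (add !((!p && !p) -> t), !t):
            !((!p && !p) -> t): α-rule — add (!p && !p), !t.
            (!p && !p): α-rule — add !p, !p.
            (!p == q): β-rule — branch into !p, q  //  !!p, !q.
              branch 2.2.2.1 (add !p, q):
                ○ open, literals {p=0, q=1, s=1, t=0}.
              branch 2.2.2.2 (add !!p, !q):
                × closes — contains both p and !p.
8 branches closed, 10 open.
Each open branch fixes some atoms; the unmentioned ones are free. Counting distinct full assignments: branch {s=1} (p, q, r, t) contributes 16 new; branch {p=1, s=0, t=0} (q, r) contributes 4 new; branch {p=1, s=0, t=0} (q, r) contributes 0 new; branch {p=1, q=1, t=0} (r, s) contributes 0 new; branch {p=1, q=1, t=0} (r, s) contributes 0 new; branch {p=0, q=1, s=1, t=1} (r) contributes 0 new; branch {p=1, q=0, s=1, t=1} (r) contributes 0 new; branch {p=1, q=0, s=1, t=1} (r) contributes 0 new; branch {p=1, q=0, s=1, t=1} (r) contributes 0 new; branch {p=0, q=1, s=1, t=0} (r) contributes 0 new. Total: 20.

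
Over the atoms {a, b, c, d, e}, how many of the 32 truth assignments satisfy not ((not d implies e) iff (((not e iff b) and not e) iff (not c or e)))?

Initial set: {not ((not d implies e) iff (((not e iff b) and not e) iff (not c or e)))}.
not ((not d implies e) iff (((not e iff b) and not e) iff (not c or e))): β-rule — branch into (not d implies e), not (((not e iff b) and not e) iff (not c or e))  //  not (not d implies e), (((not e iff b) and not e) iff (not c or e)).
  branch 1 (add (not d implies e), not (((not e iff b) and not e) iff (not c or e))):
    (not d implies e): β-rule — branch into not not d  //  e.
      branch 1.1 (add not not d):
        not (((not e iff b) and not e) iff (not c or e)): β-rule — branch into ((not e iff b) and not e), not (not c or e)  //  not ((not e iff b) and not e), (not c or e).
          branch 1.1.1 (add ((not e iff b) and not e), not (not c or e)):
            ((not e iff b) and not e): α-rule — add (not e iff b), not e.
            not (not c or e): α-rule — add not not c, not e.
            (not e iff b): β-rule — branch into not e, b  //  not not e, not b.
              branch 1.1.1.1 (add not e, b):
                ○ open, literals {b=true, c=true, d=true, e=false}.
              branch 1.1.1.2 (add not not e, not b):
                × closes — contains both e and not e.
          branch 1.1.2 (add not ((not e iff b) and not e), (not c or e)):
            not ((not e iff b) and not e): β-rule — branch into not (not e iff b)  //  not not e.
              branch 1.1.2.1 (add not (not e iff b)):
                (not c or e): β-rule — branch into not c  //  e.
                  branch 1.1.2.1.1 (add not c):
                    not (not e iff b): β-rule — branch into not e, not b  //  not not e, b.
                      branch 1.1.2.1.1.1 (add not e, not b):
                        ○ open, literals {b=false, c=false, d=true, e=false}.
                      branch 1.1.2.1.1.2 (add not not e, b):
                        ○ open, literals {b=true, c=false, d=true, e=true}.
                  branch 1.1.2.1.2 (add e):
                    not (not e iff b): β-rule — branch into not e, not b  //  not not e, b.
                      branch 1.1.2.1.2.1 (add not e, not b):
                        × closes — contains both e and not e.
                      branch 1.1.2.1.2.2 (add not not e, b):
                        ○ open, literals {b=true, d=true, e=true}.
              branch 1.1.2.2 (add not not e):
                (not c or e): β-rule — branch into not c  //  e.
                  branch 1.1.2.2.1 (add not c):
                    ○ open, literals {c=false, d=true, e=true}.
                  branch 1.1.2.2.2 (add e):
                    ○ open, literals {d=true, e=true}.
      branch 1.2 (add e):
        not (((not e iff b) and not e) iff (not c or e)): β-rule — branch into ((not e iff b) and not e), not (not c or e)  //  not ((not e iff b) and not e), (not c or e).
          branch 1.2.1 (add ((not e iff b) and not e), not (not c or e)):
            ((not e iff b) and not e): α-rule — add (not e iff b), not e.
            × closes — contains both e and not e.
          branch 1.2.2 (add not ((not e iff b) and not e), (not c or e)):
            not ((not e iff b) and not e): β-rule — branch into not (not e iff b)  //  not not e.
              branch 1.2.2.1 (add not (not e iff b)):
                (not c or e): β-rule — branch into not c  //  e.
                  branch 1.2.2.1.1 (add not c):
                    not (not e iff b): β-rule — branch into not e, not b  //  not not e, b.
                      branch 1.2.2.1.1.1 (add not e, not b):
                        × closes — contains both e and not e.
                      branch 1.2.2.1.1.2 (add not not e, b):
                        ○ open, literals {b=true, c=false, e=true}.
                  branch 1.2.2.1.2 (add e):
                    not (not e iff b): β-rule — branch into not e, not b  //  not not e, b.
                      branch 1.2.2.1.2.1 (add not e, not b):
                        × closes — contains both e and not e.
                      branch 1.2.2.1.2.2 (add not not e, b):
                        ○ open, literals {b=true, e=true}.
              branch 1.2.2.2 (add not not e):
                (not c or e): β-rule — branch into not c  //  e.
                  branch 1.2.2.2.1 (add not c):
                    ○ open, literals {c=false, e=true}.
                  branch 1.2.2.2.2 (add e):
                    ○ open, literals {e=true}.
  branch 2 (add not (not d implies e), (((not e iff b) and not e) iff (not c or e))):
    not (not d implies e): α-rule — add not d, not e.
    (((not e iff b) and not e) iff (not c or e)): β-rule — branch into ((not e iff b) and not e), (not c or e)  //  not ((not e iff b) and not e), not (not c or e).
      branch 2.1 (add ((not e iff b) and not e), (not c or e)):
        ((not e iff b) and not e): α-rule — add (not e iff b), not e.
        (not c or e): β-rule — branch into not c  //  e.
          branch 2.1.1 (add not c):
            (not e iff b): β-rule — branch into not e, b  //  not not e, not b.
              branch 2.1.1.1 (add not e, b):
                ○ open, literals {b=true, c=false, d=false, e=false}.
              branch 2.1.1.2 (add not not e, not b):
                × closes — contains both e and not e.
          branch 2.1.2 (add e):
            × closes — contains both e and not e.
      branch 2.2 (add not ((not e iff b) and not e), not (not c or e)):
        not (not c or e): α-rule — add not not c, not e.
        not ((not e iff b) and not e): β-rule — branch into not (not e iff b)  //  not not e.
          branch 2.2.1 (add not (not e iff b)):
            not (not e iff b): β-rule — branch into not e, not b  //  not not e, b.
              branch 2.2.1.1 (add not e, not b):
                ○ open, literals {b=false, c=true, d=false, e=false}.
              branch 2.2.1.2 (add not not e, b):
                × closes — contains both e and not e.
          branch 2.2.2 (add not not e):
            × closes — contains both e and not e.
9 branches closed, 12 open.
Each open branch fixes some atoms; the unmentioned ones are free. Counting distinct full assignments: branch {b=true, c=true, d=true, e=false} (a) contributes 2 new; branch {b=false, c=false, d=true, e=false} (a) contributes 2 new; branch {b=true, c=false, d=true, e=true} (a) contributes 2 new; branch {b=true, d=true, e=true} (a, c) contributes 2 new; branch {c=false, d=true, e=true} (a, b) contributes 2 new; branch {d=true, e=true} (a, b, c) contributes 2 new; branch {b=true, c=false, e=true} (a, d) contributes 2 new; branch {b=true, e=true} (a, c, d) contributes 2 new; branch {c=false, e=true} (a, b, d) contributes 2 new; branch {e=true} (a, b, c, d) contributes 2 new; branch {b=true, c=false, d=false, e=false} (a) contributes 2 new; branch {b=false, c=true, d=false, e=false} (a) contributes 2 new. Total: 24.

24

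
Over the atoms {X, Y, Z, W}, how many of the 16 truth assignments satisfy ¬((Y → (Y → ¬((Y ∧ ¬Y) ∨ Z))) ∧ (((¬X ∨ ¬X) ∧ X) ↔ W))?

Initial set: {T ¬((Y → (Y → ¬((Y ∧ ¬Y) ∨ Z))) ∧ (((¬X ∨ ¬X) ∧ X) ↔ W))}.
T ¬((Y → (Y → ¬((Y ∧ ¬Y) ∨ Z))) ∧ (((¬X ∨ ¬X) ∧ X) ↔ W)): β-rule — branch into F (Y → (Y → ¬((Y ∧ ¬Y) ∨ Z)))  //  F (((¬X ∨ ¬X) ∧ X) ↔ W).
  branch 1 (add F (Y → (Y → ¬((Y ∧ ¬Y) ∨ Z)))):
    F (Y → (Y → ¬((Y ∧ ¬Y) ∨ Z))): α-rule — add T Y, F (Y → ¬((Y ∧ ¬Y) ∨ Z)).
    F (Y → ¬((Y ∧ ¬Y) ∨ Z)): α-rule — add T Y, F ¬((Y ∧ ¬Y) ∨ Z).
    F ¬((Y ∧ ¬Y) ∨ Z): β-rule — branch into T (Y ∧ ¬Y)  //  T Z.
      branch 1.1 (add T (Y ∧ ¬Y)):
        T (Y ∧ ¬Y): α-rule — add T Y, T ¬Y.
        × closes — contains both Y and ¬Y.
      branch 1.2 (add T Z):
        ○ open, literals {Y=1, Z=1}.
  branch 2 (add F (((¬X ∨ ¬X) ∧ X) ↔ W)):
    F (((¬X ∨ ¬X) ∧ X) ↔ W): β-rule — branch into T ((¬X ∨ ¬X) ∧ X), F W  //  F ((¬X ∨ ¬X) ∧ X), T W.
      branch 2.1 (add T ((¬X ∨ ¬X) ∧ X), F W):
        T ((¬X ∨ ¬X) ∧ X): α-rule — add T (¬X ∨ ¬X), T X.
        T (¬X ∨ ¬X): β-rule — branch into T ¬X  //  T ¬X.
          branch 2.1.1 (add T ¬X):
            × closes — contains both X and ¬X.
          branch 2.1.2 (add T ¬X):
            × closes — contains both X and ¬X.
      branch 2.2 (add F ((¬X ∨ ¬X) ∧ X), T W):
        F ((¬X ∨ ¬X) ∧ X): β-rule — branch into F (¬X ∨ ¬X)  //  F X.
          branch 2.2.1 (add F (¬X ∨ ¬X)):
            F (¬X ∨ ¬X): α-rule — add F ¬X, F ¬X.
            ○ open, literals {W=1, X=1}.
          branch 2.2.2 (add F X):
            ○ open, literals {W=1, X=0}.
3 branches closed, 3 open.
Each open branch fixes some atoms; the unmentioned ones are free. Counting distinct full assignments: branch {Y=1, Z=1} (X, W) contributes 4 new; branch {W=1, X=1} (Y, Z) contributes 3 new; branch {W=1, X=0} (Y, Z) contributes 3 new. Total: 10.

10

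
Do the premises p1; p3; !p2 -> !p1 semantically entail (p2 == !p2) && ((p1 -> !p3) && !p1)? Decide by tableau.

No

Initial set: {T p1; T p3; T (!p2 -> !p1); F ((p2 == !p2) && ((p1 -> !p3) && !p1))}.
T (!p2 -> !p1): β-rule — branch into F !p2  //  T !p1.
  branch 1 (add F !p2):
    F ((p2 == !p2) && ((p1 -> !p3) && !p1)): β-rule — branch into F (p2 == !p2)  //  F ((p1 -> !p3) && !p1).
      branch 1.1 (add F (p2 == !p2)):
        F (p2 == !p2): β-rule — branch into T p2, F !p2  //  F p2, T !p2.
          branch 1.1.1 (add T p2, F !p2):
            ○ open, literals {p1=true, p2=true, p3=true}.
          branch 1.1.2 (add F p2, T !p2):
            × closes — contains both p2 and !p2.
      branch 1.2 (add F ((p1 -> !p3) && !p1)):
        F ((p1 -> !p3) && !p1): β-rule — branch into F (p1 -> !p3)  //  F !p1.
          branch 1.2.1 (add F (p1 -> !p3)):
            F (p1 -> !p3): α-rule — add T p1, F !p3.
            ○ open, literals {p1=true, p2=true, p3=true}.
          branch 1.2.2 (add F !p1):
            ○ open, literals {p1=true, p2=true, p3=true}.
  branch 2 (add T !p1):
    × closes — contains both p1 and !p1.
2 branches closed, 3 open.
An open branch gives a countermodel: p1=true, p2=true, p3=true (unmentioned atoms arbitrary); the premises hold there but the conclusion fails.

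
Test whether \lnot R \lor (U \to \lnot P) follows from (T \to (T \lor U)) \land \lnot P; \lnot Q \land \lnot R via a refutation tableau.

Yes

Initial set: {((T \to (T \lor U)) \land \lnot P); (\lnot Q \land \lnot R); \lnot (\lnot R \lor (U \to \lnot P))}.
((T \to (T \lor U)) \land \lnot P): α-rule — add (T \to (T \lor U)), \lnot P.
(\lnot Q \land \lnot R): α-rule — add \lnot Q, \lnot R.
\lnot (\lnot R \lor (U \to \lnot P)): α-rule — add \lnot \lnot R, \lnot (U \to \lnot P).
× closes — contains both R and \lnot R.
All 1 branch closes.
Every branch closed, so the premises entail the conclusion.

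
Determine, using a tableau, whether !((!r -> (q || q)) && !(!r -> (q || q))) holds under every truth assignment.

Valid

Assume the negation and expand:
Initial set: {!!((!r -> (q || q)) && !(!r -> (q || q)))}.
!!((!r -> (q || q)) && !(!r -> (q || q))): α-rule — add (!r -> (q || q)), !(!r -> (q || q)).
!(!r -> (q || q)): α-rule — add !r, !(q || q).
!(q || q): α-rule — add !q, !q.
(!r -> (q || q)): β-rule — branch into !!r  //  (q || q).
  branch 1 (add !!r):
    × closes — contains both r and !r.
  branch 2 (add (q || q)):
    (q || q): β-rule — branch into q  //  q.
      branch 2.1 (add q):
        × closes — contains both q and !q.
      branch 2.2 (add q):
        × closes — contains both q and !q.
All 3 branches close.
Every branch closed, so the negation is unsatisfiable and the formula is valid.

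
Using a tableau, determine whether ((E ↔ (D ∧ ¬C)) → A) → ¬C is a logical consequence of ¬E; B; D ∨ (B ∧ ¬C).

Initial set: {T ¬E; T B; T (D ∨ (B ∧ ¬C)); F (((E ↔ (D ∧ ¬C)) → A) → ¬C)}.
F (((E ↔ (D ∧ ¬C)) → A) → ¬C): α-rule — add T ((E ↔ (D ∧ ¬C)) → A), F ¬C.
T (D ∨ (B ∧ ¬C)): β-rule — branch into T D  //  T (B ∧ ¬C).
  branch 1 (add T D):
    T ((E ↔ (D ∧ ¬C)) → A): β-rule — branch into F (E ↔ (D ∧ ¬C))  //  T A.
      branch 1.1 (add F (E ↔ (D ∧ ¬C))):
        F (E ↔ (D ∧ ¬C)): β-rule — branch into T E, F (D ∧ ¬C)  //  F E, T (D ∧ ¬C).
          branch 1.1.1 (add T E, F (D ∧ ¬C)):
            × closes — contains both E and ¬E.
          branch 1.1.2 (add F E, T (D ∧ ¬C)):
            T (D ∧ ¬C): α-rule — add T D, T ¬C.
            × closes — contains both C and ¬C.
      branch 1.2 (add T A):
        ○ open, literals {A=1, B=1, C=1, D=1, E=0}.
  branch 2 (add T (B ∧ ¬C)):
    T (B ∧ ¬C): α-rule — add T B, T ¬C.
    × closes — contains both C and ¬C.
3 branches closed, 1 open.
An open branch gives a countermodel: A=1, B=1, C=1, D=1, E=0 (unmentioned atoms arbitrary); the premises hold there but the conclusion fails.

No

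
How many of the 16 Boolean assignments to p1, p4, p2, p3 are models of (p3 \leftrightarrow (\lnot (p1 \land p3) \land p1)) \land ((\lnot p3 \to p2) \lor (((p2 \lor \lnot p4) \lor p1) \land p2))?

Initial set: {((p3 \leftrightarrow (\lnot (p1 \land p3) \land p1)) \land ((\lnot p3 \to p2) \lor (((p2 \lor \lnot p4) \lor p1) \land p2)))}.
((p3 \leftrightarrow (\lnot (p1 \land p3) \land p1)) \land ((\lnot p3 \to p2) \lor (((p2 \lor \lnot p4) \lor p1) \land p2))): α-rule — add (p3 \leftrightarrow (\lnot (p1 \land p3) \land p1)), ((\lnot p3 \to p2) \lor (((p2 \lor \lnot p4) \lor p1) \land p2)).
(p3 \leftrightarrow (\lnot (p1 \land p3) \land p1)): β-rule — branch into p3, (\lnot (p1 \land p3) \land p1)  //  \lnot p3, \lnot (\lnot (p1 \land p3) \land p1).
  branch 1 (add p3, (\lnot (p1 \land p3) \land p1)):
    (\lnot (p1 \land p3) \land p1): α-rule — add \lnot (p1 \land p3), p1.
    ((\lnot p3 \to p2) \lor (((p2 \lor \lnot p4) \lor p1) \land p2)): β-rule — branch into (\lnot p3 \to p2)  //  (((p2 \lor \lnot p4) \lor p1) \land p2).
      branch 1.1 (add (\lnot p3 \to p2)):
        \lnot (p1 \land p3): β-rule — branch into \lnot p1  //  \lnot p3.
          branch 1.1.1 (add \lnot p1):
            × closes — contains both p1 and \lnot p1.
          branch 1.1.2 (add \lnot p3):
            × closes — contains both p3 and \lnot p3.
      branch 1.2 (add (((p2 \lor \lnot p4) \lor p1) \land p2)):
        (((p2 \lor \lnot p4) \lor p1) \land p2): α-rule — add ((p2 \lor \lnot p4) \lor p1), p2.
        \lnot (p1 \land p3): β-rule — branch into \lnot p1  //  \lnot p3.
          branch 1.2.1 (add \lnot p1):
            × closes — contains both p1 and \lnot p1.
          branch 1.2.2 (add \lnot p3):
            × closes — contains both p3 and \lnot p3.
  branch 2 (add \lnot p3, \lnot (\lnot (p1 \land p3) \land p1)):
    ((\lnot p3 \to p2) \lor (((p2 \lor \lnot p4) \lor p1) \land p2)): β-rule — branch into (\lnot p3 \to p2)  //  (((p2 \lor \lnot p4) \lor p1) \land p2).
      branch 2.1 (add (\lnot p3 \to p2)):
        \lnot (\lnot (p1 \land p3) \land p1): β-rule — branch into \lnot \lnot (p1 \land p3)  //  \lnot p1.
          branch 2.1.1 (add \lnot \lnot (p1 \land p3)):
            \lnot \lnot (p1 \land p3): α-rule — add p1, p3.
            × closes — contains both p3 and \lnot p3.
          branch 2.1.2 (add \lnot p1):
            (\lnot p3 \to p2): β-rule — branch into \lnot \lnot p3  //  p2.
              branch 2.1.2.1 (add \lnot \lnot p3):
                × closes — contains both p3 and \lnot p3.
              branch 2.1.2.2 (add p2):
                ○ open, literals {p1=false, p2=true, p3=false}.
      branch 2.2 (add (((p2 \lor \lnot p4) \lor p1) \land p2)):
        (((p2 \lor \lnot p4) \lor p1) \land p2): α-rule — add ((p2 \lor \lnot p4) \lor p1), p2.
        \lnot (\lnot (p1 \land p3) \land p1): β-rule — branch into \lnot \lnot (p1 \land p3)  //  \lnot p1.
          branch 2.2.1 (add \lnot \lnot (p1 \land p3)):
            \lnot \lnot (p1 \land p3): α-rule — add p1, p3.
            × closes — contains both p3 and \lnot p3.
          branch 2.2.2 (add \lnot p1):
            ((p2 \lor \lnot p4) \lor p1): β-rule — branch into (p2 \lor \lnot p4)  //  p1.
              branch 2.2.2.1 (add (p2 \lor \lnot p4)):
                (p2 \lor \lnot p4): β-rule — branch into p2  //  \lnot p4.
                  branch 2.2.2.1.1 (add p2):
                    ○ open, literals {p1=false, p2=true, p3=false}.
                  branch 2.2.2.1.2 (add \lnot p4):
                    ○ open, literals {p1=false, p2=true, p3=false, p4=false}.
              branch 2.2.2.2 (add p1):
                × closes — contains both p1 and \lnot p1.
8 branches closed, 3 open.
Each open branch fixes some atoms; the unmentioned ones are free. Counting distinct full assignments: branch {p1=false, p2=true, p3=false} (p4) contributes 2 new; branch {p1=false, p2=true, p3=false} (p4) contributes 0 new; branch {p1=false, p2=true, p3=false, p4=false} (none free) contributes 0 new. Total: 2.

2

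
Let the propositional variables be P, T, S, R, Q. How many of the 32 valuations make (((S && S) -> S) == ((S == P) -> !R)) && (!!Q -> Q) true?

Initial set: {((((S && S) -> S) == ((S == P) -> !R)) && (!!Q -> Q))}.
((((S && S) -> S) == ((S == P) -> !R)) && (!!Q -> Q)): α-rule — add (((S && S) -> S) == ((S == P) -> !R)), (!!Q -> Q).
(((S && S) -> S) == ((S == P) -> !R)): β-rule — branch into ((S && S) -> S), ((S == P) -> !R)  //  !((S && S) -> S), !((S == P) -> !R).
  branch 1 (add ((S && S) -> S), ((S == P) -> !R)):
    (!!Q -> Q): β-rule — branch into !!!Q  //  Q.
      branch 1.1 (add !!!Q):
        !!!Q: drop double negation, giving !Q.
        ((S && S) -> S): β-rule — branch into !(S && S)  //  S.
          branch 1.1.1 (add !(S && S)):
            ((S == P) -> !R): β-rule — branch into !(S == P)  //  !R.
              branch 1.1.1.1 (add !(S == P)):
                !(S && S): β-rule — branch into !S  //  !S.
                  branch 1.1.1.1.1 (add !S):
                    !(S == P): β-rule — branch into S, !P  //  !S, P.
                      branch 1.1.1.1.1.1 (add S, !P):
                        × closes — contains both S and !S.
                      branch 1.1.1.1.1.2 (add !S, P):
                        ○ open, literals {P=T, Q=F, S=F}.
                  branch 1.1.1.1.2 (add !S):
                    !(S == P): β-rule — branch into S, !P  //  !S, P.
                      branch 1.1.1.1.2.1 (add S, !P):
                        × closes — contains both S and !S.
                      branch 1.1.1.1.2.2 (add !S, P):
                        ○ open, literals {P=T, Q=F, S=F}.
              branch 1.1.1.2 (add !R):
                !(S && S): β-rule — branch into !S  //  !S.
                  branch 1.1.1.2.1 (add !S):
                    ○ open, literals {Q=F, R=F, S=F}.
                  branch 1.1.1.2.2 (add !S):
                    ○ open, literals {Q=F, R=F, S=F}.
          branch 1.1.2 (add S):
            ((S == P) -> !R): β-rule — branch into !(S == P)  //  !R.
              branch 1.1.2.1 (add !(S == P)):
                !(S == P): β-rule — branch into S, !P  //  !S, P.
                  branch 1.1.2.1.1 (add S, !P):
                    ○ open, literals {P=F, Q=F, S=T}.
                  branch 1.1.2.1.2 (add !S, P):
                    × closes — contains both S and !S.
              branch 1.1.2.2 (add !R):
                ○ open, literals {Q=F, R=F, S=T}.
      branch 1.2 (add Q):
        ((S && S) -> S): β-rule — branch into !(S && S)  //  S.
          branch 1.2.1 (add !(S && S)):
            ((S == P) -> !R): β-rule — branch into !(S == P)  //  !R.
              branch 1.2.1.1 (add !(S == P)):
                !(S && S): β-rule — branch into !S  //  !S.
                  branch 1.2.1.1.1 (add !S):
                    !(S == P): β-rule — branch into S, !P  //  !S, P.
                      branch 1.2.1.1.1.1 (add S, !P):
                        × closes — contains both S and !S.
                      branch 1.2.1.1.1.2 (add !S, P):
                        ○ open, literals {P=T, Q=T, S=F}.
                  branch 1.2.1.1.2 (add !S):
                    !(S == P): β-rule — branch into S, !P  //  !S, P.
                      branch 1.2.1.1.2.1 (add S, !P):
                        × closes — contains both S and !S.
                      branch 1.2.1.1.2.2 (add !S, P):
                        ○ open, literals {P=T, Q=T, S=F}.
              branch 1.2.1.2 (add !R):
                !(S && S): β-rule — branch into !S  //  !S.
                  branch 1.2.1.2.1 (add !S):
                    ○ open, literals {Q=T, R=F, S=F}.
                  branch 1.2.1.2.2 (add !S):
                    ○ open, literals {Q=T, R=F, S=F}.
          branch 1.2.2 (add S):
            ((S == P) -> !R): β-rule — branch into !(S == P)  //  !R.
              branch 1.2.2.1 (add !(S == P)):
                !(S == P): β-rule — branch into S, !P  //  !S, P.
                  branch 1.2.2.1.1 (add S, !P):
                    ○ open, literals {P=F, Q=T, S=T}.
                  branch 1.2.2.1.2 (add !S, P):
                    × closes — contains both S and !S.
              branch 1.2.2.2 (add !R):
                ○ open, literals {Q=T, R=F, S=T}.
  branch 2 (add !((S && S) -> S), !((S == P) -> !R)):
    !((S && S) -> S): α-rule — add (S && S), !S.
    !((S == P) -> !R): α-rule — add (S == P), !!R.
    (S && S): α-rule — add S, S.
    × closes — contains both S and !S.
7 branches closed, 12 open.
Each open branch fixes some atoms; the unmentioned ones are free. Counting distinct full assignments: branch {P=T, Q=F, S=F} (T, R) contributes 4 new; branch {P=T, Q=F, S=F} (T, R) contributes 0 new; branch {Q=F, R=F, S=F} (P, T) contributes 2 new; branch {Q=F, R=F, S=F} (P, T) contributes 0 new; branch {P=F, Q=F, S=T} (T, R) contributes 4 new; branch {Q=F, R=F, S=T} (P, T) contributes 2 new; branch {P=T, Q=T, S=F} (T, R) contributes 4 new; branch {P=T, Q=T, S=F} (T, R) contributes 0 new; branch {Q=T, R=F, S=F} (P, T) contributes 2 new; branch {Q=T, R=F, S=F} (P, T) contributes 0 new; branch {P=F, Q=T, S=T} (T, R) contributes 4 new; branch {Q=T, R=F, S=T} (P, T) contributes 2 new. Total: 24.

24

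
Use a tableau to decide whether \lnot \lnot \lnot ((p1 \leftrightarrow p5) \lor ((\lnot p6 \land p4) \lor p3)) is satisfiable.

Satisfiable

Initial set: {T \lnot \lnot \lnot ((p1 \leftrightarrow p5) \lor ((\lnot p6 \land p4) \lor p3))}.
T \lnot \lnot \lnot ((p1 \leftrightarrow p5) \lor ((\lnot p6 \land p4) \lor p3)): drop double negation, giving T \lnot ((p1 \leftrightarrow p5) \lor ((\lnot p6 \land p4) \lor p3)).
T \lnot ((p1 \leftrightarrow p5) \lor ((\lnot p6 \land p4) \lor p3)): α-rule — add F (p1 \leftrightarrow p5), F ((\lnot p6 \land p4) \lor p3).
F ((\lnot p6 \land p4) \lor p3): α-rule — add F (\lnot p6 \land p4), F p3.
F (p1 \leftrightarrow p5): β-rule — branch into T p1, F p5  //  F p1, T p5.
  branch 1 (add T p1, F p5):
    F (\lnot p6 \land p4): β-rule — branch into F \lnot p6  //  F p4.
      branch 1.1 (add F \lnot p6):
        ○ open, literals {p1=true, p3=false, p5=false, p6=true}.
      branch 1.2 (add F p4):
        ○ open, literals {p1=true, p3=false, p4=false, p5=false}.
  branch 2 (add F p1, T p5):
    F (\lnot p6 \land p4): β-rule — branch into F \lnot p6  //  F p4.
      branch 2.1 (add F \lnot p6):
        ○ open, literals {p1=false, p3=false, p5=true, p6=true}.
      branch 2.2 (add F p4):
        ○ open, literals {p1=false, p3=false, p4=false, p5=true}.
0 branches closed, 4 open.
An open branch gives a satisfying assignment: p1=true, p3=false, p5=false, p6=true.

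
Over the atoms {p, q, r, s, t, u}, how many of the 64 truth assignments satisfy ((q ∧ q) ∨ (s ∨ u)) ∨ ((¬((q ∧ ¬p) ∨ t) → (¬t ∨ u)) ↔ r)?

Initial set: {(((q ∧ q) ∨ (s ∨ u)) ∨ ((¬((q ∧ ¬p) ∨ t) → (¬t ∨ u)) ↔ r))}.
(((q ∧ q) ∨ (s ∨ u)) ∨ ((¬((q ∧ ¬p) ∨ t) → (¬t ∨ u)) ↔ r)): β-rule — branch into ((q ∧ q) ∨ (s ∨ u))  //  ((¬((q ∧ ¬p) ∨ t) → (¬t ∨ u)) ↔ r).
  branch 1 (add ((q ∧ q) ∨ (s ∨ u))):
    ((q ∧ q) ∨ (s ∨ u)): β-rule — branch into (q ∧ q)  //  (s ∨ u).
      branch 1.1 (add (q ∧ q)):
        (q ∧ q): α-rule — add q, q.
        ○ open, literals {q=true}.
      branch 1.2 (add (s ∨ u)):
        (s ∨ u): β-rule — branch into s  //  u.
          branch 1.2.1 (add s):
            ○ open, literals {s=true}.
          branch 1.2.2 (add u):
            ○ open, literals {u=true}.
  branch 2 (add ((¬((q ∧ ¬p) ∨ t) → (¬t ∨ u)) ↔ r)):
    ((¬((q ∧ ¬p) ∨ t) → (¬t ∨ u)) ↔ r): β-rule — branch into (¬((q ∧ ¬p) ∨ t) → (¬t ∨ u)), r  //  ¬(¬((q ∧ ¬p) ∨ t) → (¬t ∨ u)), ¬r.
      branch 2.1 (add (¬((q ∧ ¬p) ∨ t) → (¬t ∨ u)), r):
        (¬((q ∧ ¬p) ∨ t) → (¬t ∨ u)): β-rule — branch into ¬¬((q ∧ ¬p) ∨ t)  //  (¬t ∨ u).
          branch 2.1.1 (add ¬¬((q ∧ ¬p) ∨ t)):
            ¬¬((q ∧ ¬p) ∨ t): β-rule — branch into (q ∧ ¬p)  //  t.
              branch 2.1.1.1 (add (q ∧ ¬p)):
                (q ∧ ¬p): α-rule — add q, ¬p.
                ○ open, literals {p=false, q=true, r=true}.
              branch 2.1.1.2 (add t):
                ○ open, literals {r=true, t=true}.
          branch 2.1.2 (add (¬t ∨ u)):
            (¬t ∨ u): β-rule — branch into ¬t  //  u.
              branch 2.1.2.1 (add ¬t):
                ○ open, literals {r=true, t=false}.
              branch 2.1.2.2 (add u):
                ○ open, literals {r=true, u=true}.
      branch 2.2 (add ¬(¬((q ∧ ¬p) ∨ t) → (¬t ∨ u)), ¬r):
        ¬(¬((q ∧ ¬p) ∨ t) → (¬t ∨ u)): α-rule — add ¬((q ∧ ¬p) ∨ t), ¬(¬t ∨ u).
        ¬((q ∧ ¬p) ∨ t): α-rule — add ¬(q ∧ ¬p), ¬t.
        ¬(¬t ∨ u): α-rule — add ¬¬t, ¬u.
        × closes — contains both t and ¬t.
1 branch closed, 7 open.
Each open branch fixes some atoms; the unmentioned ones are free. Counting distinct full assignments: branch {q=true} (p, r, s, t, u) contributes 32 new; branch {s=true} (p, q, r, t, u) contributes 16 new; branch {u=true} (p, q, r, s, t) contributes 8 new; branch {p=false, q=true, r=true} (s, t, u) contributes 0 new; branch {r=true, t=true} (p, q, s, u) contributes 2 new; branch {r=true, t=false} (p, q, s, u) contributes 2 new; branch {r=true, u=true} (p, q, s, t) contributes 0 new. Total: 60.

60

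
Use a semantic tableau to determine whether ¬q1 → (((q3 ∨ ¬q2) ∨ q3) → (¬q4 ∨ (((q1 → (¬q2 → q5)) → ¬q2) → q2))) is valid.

Not valid

Assume the negation and expand:
Initial set: {¬(¬q1 → (((q3 ∨ ¬q2) ∨ q3) → (¬q4 ∨ (((q1 → (¬q2 → q5)) → ¬q2) → q2))))}.
¬(¬q1 → (((q3 ∨ ¬q2) ∨ q3) → (¬q4 ∨ (((q1 → (¬q2 → q5)) → ¬q2) → q2)))): α-rule — add ¬q1, ¬(((q3 ∨ ¬q2) ∨ q3) → (¬q4 ∨ (((q1 → (¬q2 → q5)) → ¬q2) → q2))).
¬(((q3 ∨ ¬q2) ∨ q3) → (¬q4 ∨ (((q1 → (¬q2 → q5)) → ¬q2) → q2))): α-rule — add ((q3 ∨ ¬q2) ∨ q3), ¬(¬q4 ∨ (((q1 → (¬q2 → q5)) → ¬q2) → q2)).
¬(¬q4 ∨ (((q1 → (¬q2 → q5)) → ¬q2) → q2)): α-rule — add ¬¬q4, ¬(((q1 → (¬q2 → q5)) → ¬q2) → q2).
¬(((q1 → (¬q2 → q5)) → ¬q2) → q2): α-rule — add ((q1 → (¬q2 → q5)) → ¬q2), ¬q2.
((q3 ∨ ¬q2) ∨ q3): β-rule — branch into (q3 ∨ ¬q2)  //  q3.
  branch 1 (add (q3 ∨ ¬q2)):
    ((q1 → (¬q2 → q5)) → ¬q2): β-rule — branch into ¬(q1 → (¬q2 → q5))  //  ¬q2.
      branch 1.1 (add ¬(q1 → (¬q2 → q5))):
        ¬(q1 → (¬q2 → q5)): α-rule — add q1, ¬(¬q2 → q5).
        × closes — contains both q1 and ¬q1.
      branch 1.2 (add ¬q2):
        (q3 ∨ ¬q2): β-rule — branch into q3  //  ¬q2.
          branch 1.2.1 (add q3):
            ○ open, literals {q1=0, q2=0, q3=1, q4=1}.
          branch 1.2.2 (add ¬q2):
            ○ open, literals {q1=0, q2=0, q4=1}.
  branch 2 (add q3):
    ((q1 → (¬q2 → q5)) → ¬q2): β-rule — branch into ¬(q1 → (¬q2 → q5))  //  ¬q2.
      branch 2.1 (add ¬(q1 → (¬q2 → q5))):
        ¬(q1 → (¬q2 → q5)): α-rule — add q1, ¬(¬q2 → q5).
        × closes — contains both q1 and ¬q1.
      branch 2.2 (add ¬q2):
        ○ open, literals {q1=0, q2=0, q3=1, q4=1}.
2 branches closed, 3 open.
An open branch gives a countermodel: q1=0, q2=0, q3=1, q4=1 (unmentioned atoms arbitrary); under it the original formula is false.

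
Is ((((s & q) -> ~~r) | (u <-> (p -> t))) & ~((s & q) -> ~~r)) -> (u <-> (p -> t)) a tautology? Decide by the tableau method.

Assume the negation and expand:
Initial set: {~(((((s & q) -> ~~r) | (u <-> (p -> t))) & ~((s & q) -> ~~r)) -> (u <-> (p -> t)))}.
~(((((s & q) -> ~~r) | (u <-> (p -> t))) & ~((s & q) -> ~~r)) -> (u <-> (p -> t))): α-rule — add ((((s & q) -> ~~r) | (u <-> (p -> t))) & ~((s & q) -> ~~r)), ~(u <-> (p -> t)).
((((s & q) -> ~~r) | (u <-> (p -> t))) & ~((s & q) -> ~~r)): α-rule — add (((s & q) -> ~~r) | (u <-> (p -> t))), ~((s & q) -> ~~r).
~((s & q) -> ~~r): α-rule — add (s & q), ~~~r.
(s & q): α-rule — add s, q.
~~~r: drop double negation, giving ~r.
~(u <-> (p -> t)): β-rule — branch into u, ~(p -> t)  //  ~u, (p -> t).
  branch 1 (add u, ~(p -> t)):
    ~(p -> t): α-rule — add p, ~t.
    (((s & q) -> ~~r) | (u <-> (p -> t))): β-rule — branch into ((s & q) -> ~~r)  //  (u <-> (p -> t)).
      branch 1.1 (add ((s & q) -> ~~r)):
        ((s & q) -> ~~r): β-rule — branch into ~(s & q)  //  ~~r.
          branch 1.1.1 (add ~(s & q)):
            ~(s & q): β-rule — branch into ~s  //  ~q.
              branch 1.1.1.1 (add ~s):
                × closes — contains both s and ~s.
              branch 1.1.1.2 (add ~q):
                × closes — contains both q and ~q.
          branch 1.1.2 (add ~~r):
            ~~r: drop double negation, giving r.
            × closes — contains both r and ~r.
      branch 1.2 (add (u <-> (p -> t))):
        (u <-> (p -> t)): β-rule — branch into u, (p -> t)  //  ~u, ~(p -> t).
          branch 1.2.1 (add u, (p -> t)):
            (p -> t): β-rule — branch into ~p  //  t.
              branch 1.2.1.1 (add ~p):
                × closes — contains both p and ~p.
              branch 1.2.1.2 (add t):
                × closes — contains both t and ~t.
          branch 1.2.2 (add ~u, ~(p -> t)):
            × closes — contains both u and ~u.
  branch 2 (add ~u, (p -> t)):
    (((s & q) -> ~~r) | (u <-> (p -> t))): β-rule — branch into ((s & q) -> ~~r)  //  (u <-> (p -> t)).
      branch 2.1 (add ((s & q) -> ~~r)):
        (p -> t): β-rule — branch into ~p  //  t.
          branch 2.1.1 (add ~p):
            ((s & q) -> ~~r): β-rule — branch into ~(s & q)  //  ~~r.
              branch 2.1.1.1 (add ~(s & q)):
                ~(s & q): β-rule — branch into ~s  //  ~q.
                  branch 2.1.1.1.1 (add ~s):
                    × closes — contains both s and ~s.
                  branch 2.1.1.1.2 (add ~q):
                    × closes — contains both q and ~q.
              branch 2.1.1.2 (add ~~r):
                ~~r: drop double negation, giving r.
                × closes — contains both r and ~r.
          branch 2.1.2 (add t):
            ((s & q) -> ~~r): β-rule — branch into ~(s & q)  //  ~~r.
              branch 2.1.2.1 (add ~(s & q)):
                ~(s & q): β-rule — branch into ~s  //  ~q.
                  branch 2.1.2.1.1 (add ~s):
                    × closes — contains both s and ~s.
                  branch 2.1.2.1.2 (add ~q):
                    × closes — contains both q and ~q.
              branch 2.1.2.2 (add ~~r):
                ~~r: drop double negation, giving r.
                × closes — contains both r and ~r.
      branch 2.2 (add (u <-> (p -> t))):
        (p -> t): β-rule — branch into ~p  //  t.
          branch 2.2.1 (add ~p):
            (u <-> (p -> t)): β-rule — branch into u, (p -> t)  //  ~u, ~(p -> t).
              branch 2.2.1.1 (add u, (p -> t)):
                × closes — contains both u and ~u.
              branch 2.2.1.2 (add ~u, ~(p -> t)):
                ~(p -> t): α-rule — add p, ~t.
                × closes — contains both p and ~p.
          branch 2.2.2 (add t):
            (u <-> (p -> t)): β-rule — branch into u, (p -> t)  //  ~u, ~(p -> t).
              branch 2.2.2.1 (add u, (p -> t)):
                × closes — contains both u and ~u.
              branch 2.2.2.2 (add ~u, ~(p -> t)):
                ~(p -> t): α-rule — add p, ~t.
                × closes — contains both t and ~t.
All 16 branches close.
Every branch closed, so the negation is unsatisfiable and the formula is valid.

Valid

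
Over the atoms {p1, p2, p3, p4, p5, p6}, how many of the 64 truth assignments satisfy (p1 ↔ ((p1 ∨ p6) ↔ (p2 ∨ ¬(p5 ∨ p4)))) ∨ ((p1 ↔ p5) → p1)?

56

Initial set: {T ((p1 ↔ ((p1 ∨ p6) ↔ (p2 ∨ ¬(p5 ∨ p4)))) ∨ ((p1 ↔ p5) → p1))}.
T ((p1 ↔ ((p1 ∨ p6) ↔ (p2 ∨ ¬(p5 ∨ p4)))) ∨ ((p1 ↔ p5) → p1)): β-rule — branch into T (p1 ↔ ((p1 ∨ p6) ↔ (p2 ∨ ¬(p5 ∨ p4))))  //  T ((p1 ↔ p5) → p1).
  branch 1 (add T (p1 ↔ ((p1 ∨ p6) ↔ (p2 ∨ ¬(p5 ∨ p4))))):
    T (p1 ↔ ((p1 ∨ p6) ↔ (p2 ∨ ¬(p5 ∨ p4)))): β-rule — branch into T p1, T ((p1 ∨ p6) ↔ (p2 ∨ ¬(p5 ∨ p4)))  //  F p1, F ((p1 ∨ p6) ↔ (p2 ∨ ¬(p5 ∨ p4))).
      branch 1.1 (add T p1, T ((p1 ∨ p6) ↔ (p2 ∨ ¬(p5 ∨ p4)))):
        T ((p1 ∨ p6) ↔ (p2 ∨ ¬(p5 ∨ p4))): β-rule — branch into T (p1 ∨ p6), T (p2 ∨ ¬(p5 ∨ p4))  //  F (p1 ∨ p6), F (p2 ∨ ¬(p5 ∨ p4)).
          branch 1.1.1 (add T (p1 ∨ p6), T (p2 ∨ ¬(p5 ∨ p4))):
            T (p1 ∨ p6): β-rule — branch into T p1  //  T p6.
              branch 1.1.1.1 (add T p1):
                T (p2 ∨ ¬(p5 ∨ p4)): β-rule — branch into T p2  //  T ¬(p5 ∨ p4).
                  branch 1.1.1.1.1 (add T p2):
                    ○ open, literals {p1=true, p2=true}.
                  branch 1.1.1.1.2 (add T ¬(p5 ∨ p4)):
                    T ¬(p5 ∨ p4): α-rule — add F p5, F p4.
                    ○ open, literals {p1=true, p4=false, p5=false}.
              branch 1.1.1.2 (add T p6):
                T (p2 ∨ ¬(p5 ∨ p4)): β-rule — branch into T p2  //  T ¬(p5 ∨ p4).
                  branch 1.1.1.2.1 (add T p2):
                    ○ open, literals {p1=true, p2=true, p6=true}.
                  branch 1.1.1.2.2 (add T ¬(p5 ∨ p4)):
                    T ¬(p5 ∨ p4): α-rule — add F p5, F p4.
                    ○ open, literals {p1=true, p4=false, p5=false, p6=true}.
          branch 1.1.2 (add F (p1 ∨ p6), F (p2 ∨ ¬(p5 ∨ p4))):
            F (p1 ∨ p6): α-rule — add F p1, F p6.
            × closes — contains both p1 and ¬p1.
      branch 1.2 (add F p1, F ((p1 ∨ p6) ↔ (p2 ∨ ¬(p5 ∨ p4)))):
        F ((p1 ∨ p6) ↔ (p2 ∨ ¬(p5 ∨ p4))): β-rule — branch into T (p1 ∨ p6), F (p2 ∨ ¬(p5 ∨ p4))  //  F (p1 ∨ p6), T (p2 ∨ ¬(p5 ∨ p4)).
          branch 1.2.1 (add T (p1 ∨ p6), F (p2 ∨ ¬(p5 ∨ p4))):
            F (p2 ∨ ¬(p5 ∨ p4)): α-rule — add F p2, F ¬(p5 ∨ p4).
            T (p1 ∨ p6): β-rule — branch into T p1  //  T p6.
              branch 1.2.1.1 (add T p1):
                × closes — contains both p1 and ¬p1.
              branch 1.2.1.2 (add T p6):
                F ¬(p5 ∨ p4): β-rule — branch into T p5  //  T p4.
                  branch 1.2.1.2.1 (add T p5):
                    ○ open, literals {p1=false, p2=false, p5=true, p6=true}.
                  branch 1.2.1.2.2 (add T p4):
                    ○ open, literals {p1=false, p2=false, p4=true, p6=true}.
          branch 1.2.2 (add F (p1 ∨ p6), T (p2 ∨ ¬(p5 ∨ p4))):
            F (p1 ∨ p6): α-rule — add F p1, F p6.
            T (p2 ∨ ¬(p5 ∨ p4)): β-rule — branch into T p2  //  T ¬(p5 ∨ p4).
              branch 1.2.2.1 (add T p2):
                ○ open, literals {p1=false, p2=true, p6=false}.
              branch 1.2.2.2 (add T ¬(p5 ∨ p4)):
                T ¬(p5 ∨ p4): α-rule — add F p5, F p4.
                ○ open, literals {p1=false, p4=false, p5=false, p6=false}.
  branch 2 (add T ((p1 ↔ p5) → p1)):
    T ((p1 ↔ p5) → p1): β-rule — branch into F (p1 ↔ p5)  //  T p1.
      branch 2.1 (add F (p1 ↔ p5)):
        F (p1 ↔ p5): β-rule — branch into T p1, F p5  //  F p1, T p5.
          branch 2.1.1 (add T p1, F p5):
            ○ open, literals {p1=true, p5=false}.
          branch 2.1.2 (add F p1, T p5):
            ○ open, literals {p1=false, p5=true}.
      branch 2.2 (add T p1):
        ○ open, literals {p1=true}.
2 branches closed, 11 open.
Each open branch fixes some atoms; the unmentioned ones are free. Counting distinct full assignments: branch {p1=true, p2=true} (p3, p4, p5, p6) contributes 16 new; branch {p1=true, p4=false, p5=false} (p2, p3, p6) contributes 4 new; branch {p1=true, p2=true, p6=true} (p3, p4, p5) contributes 0 new; branch {p1=true, p4=false, p5=false, p6=true} (p2, p3) contributes 0 new; branch {p1=false, p2=false, p5=true, p6=true} (p3, p4) contributes 4 new; branch {p1=false, p2=false, p4=true, p6=true} (p3, p5) contributes 2 new; branch {p1=false, p2=true, p6=false} (p3, p4, p5) contributes 8 new; branch {p1=false, p4=false, p5=false, p6=false} (p2, p3) contributes 2 new; branch {p1=true, p5=false} (p2, p3, p4, p6) contributes 4 new; branch {p1=false, p5=true} (p2, p3, p4, p6) contributes 8 new; branch {p1=true} (p2, p3, p4, p5, p6) contributes 8 new. Total: 56.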